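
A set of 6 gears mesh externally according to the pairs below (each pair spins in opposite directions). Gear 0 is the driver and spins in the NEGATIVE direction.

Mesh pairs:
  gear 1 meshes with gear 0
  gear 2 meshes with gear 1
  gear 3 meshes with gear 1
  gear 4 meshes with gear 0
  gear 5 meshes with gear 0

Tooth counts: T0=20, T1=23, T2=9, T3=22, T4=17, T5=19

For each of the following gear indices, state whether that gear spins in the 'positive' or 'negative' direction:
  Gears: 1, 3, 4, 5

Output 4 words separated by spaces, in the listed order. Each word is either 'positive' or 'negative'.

Answer: positive negative positive positive

Derivation:
Gear 0 (driver): negative (depth 0)
  gear 1: meshes with gear 0 -> depth 1 -> positive (opposite of gear 0)
  gear 2: meshes with gear 1 -> depth 2 -> negative (opposite of gear 1)
  gear 3: meshes with gear 1 -> depth 2 -> negative (opposite of gear 1)
  gear 4: meshes with gear 0 -> depth 1 -> positive (opposite of gear 0)
  gear 5: meshes with gear 0 -> depth 1 -> positive (opposite of gear 0)
Queried indices 1, 3, 4, 5 -> positive, negative, positive, positive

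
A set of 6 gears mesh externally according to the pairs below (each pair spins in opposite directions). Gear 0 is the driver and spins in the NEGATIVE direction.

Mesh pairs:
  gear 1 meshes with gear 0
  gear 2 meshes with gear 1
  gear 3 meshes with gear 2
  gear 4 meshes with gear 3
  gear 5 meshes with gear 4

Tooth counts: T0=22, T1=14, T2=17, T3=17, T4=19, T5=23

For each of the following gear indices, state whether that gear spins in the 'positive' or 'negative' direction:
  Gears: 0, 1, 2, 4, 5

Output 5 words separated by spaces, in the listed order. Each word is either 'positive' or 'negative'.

Gear 0 (driver): negative (depth 0)
  gear 1: meshes with gear 0 -> depth 1 -> positive (opposite of gear 0)
  gear 2: meshes with gear 1 -> depth 2 -> negative (opposite of gear 1)
  gear 3: meshes with gear 2 -> depth 3 -> positive (opposite of gear 2)
  gear 4: meshes with gear 3 -> depth 4 -> negative (opposite of gear 3)
  gear 5: meshes with gear 4 -> depth 5 -> positive (opposite of gear 4)
Queried indices 0, 1, 2, 4, 5 -> negative, positive, negative, negative, positive

Answer: negative positive negative negative positive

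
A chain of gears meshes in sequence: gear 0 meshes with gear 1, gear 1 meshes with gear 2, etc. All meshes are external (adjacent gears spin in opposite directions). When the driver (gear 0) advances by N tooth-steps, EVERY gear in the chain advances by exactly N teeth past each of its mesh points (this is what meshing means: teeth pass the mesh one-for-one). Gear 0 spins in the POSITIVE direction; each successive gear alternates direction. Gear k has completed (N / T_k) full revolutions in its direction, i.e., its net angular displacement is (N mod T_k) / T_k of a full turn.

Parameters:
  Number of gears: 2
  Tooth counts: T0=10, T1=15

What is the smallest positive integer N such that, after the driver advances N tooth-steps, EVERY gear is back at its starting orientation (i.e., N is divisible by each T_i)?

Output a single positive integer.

Answer: 30

Derivation:
Gear k returns to start when N is a multiple of T_k.
All gears at start simultaneously when N is a common multiple of [10, 15]; the smallest such N is lcm(10, 15).
Start: lcm = T0 = 10
Fold in T1=15: gcd(10, 15) = 5; lcm(10, 15) = 10 * 15 / 5 = 150 / 5 = 30
Full cycle length = 30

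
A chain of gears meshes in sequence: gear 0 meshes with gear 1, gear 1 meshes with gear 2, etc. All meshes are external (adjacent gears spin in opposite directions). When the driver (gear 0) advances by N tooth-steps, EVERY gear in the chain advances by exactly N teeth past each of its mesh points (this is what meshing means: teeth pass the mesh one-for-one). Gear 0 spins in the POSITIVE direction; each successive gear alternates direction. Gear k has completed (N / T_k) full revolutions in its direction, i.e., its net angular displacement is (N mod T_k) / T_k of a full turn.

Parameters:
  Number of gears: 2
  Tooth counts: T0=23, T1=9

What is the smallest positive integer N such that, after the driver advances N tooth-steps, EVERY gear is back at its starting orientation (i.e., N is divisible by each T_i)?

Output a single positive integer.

Gear k returns to start when N is a multiple of T_k.
All gears at start simultaneously when N is a common multiple of [23, 9]; the smallest such N is lcm(23, 9).
Start: lcm = T0 = 23
Fold in T1=9: gcd(23, 9) = 1; lcm(23, 9) = 23 * 9 / 1 = 207 / 1 = 207
Full cycle length = 207

Answer: 207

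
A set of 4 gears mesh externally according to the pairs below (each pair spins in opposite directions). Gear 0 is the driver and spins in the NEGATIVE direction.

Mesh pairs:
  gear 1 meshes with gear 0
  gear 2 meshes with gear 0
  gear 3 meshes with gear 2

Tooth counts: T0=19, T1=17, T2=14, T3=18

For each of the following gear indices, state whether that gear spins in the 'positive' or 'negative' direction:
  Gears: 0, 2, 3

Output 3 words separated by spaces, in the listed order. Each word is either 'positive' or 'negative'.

Answer: negative positive negative

Derivation:
Gear 0 (driver): negative (depth 0)
  gear 1: meshes with gear 0 -> depth 1 -> positive (opposite of gear 0)
  gear 2: meshes with gear 0 -> depth 1 -> positive (opposite of gear 0)
  gear 3: meshes with gear 2 -> depth 2 -> negative (opposite of gear 2)
Queried indices 0, 2, 3 -> negative, positive, negative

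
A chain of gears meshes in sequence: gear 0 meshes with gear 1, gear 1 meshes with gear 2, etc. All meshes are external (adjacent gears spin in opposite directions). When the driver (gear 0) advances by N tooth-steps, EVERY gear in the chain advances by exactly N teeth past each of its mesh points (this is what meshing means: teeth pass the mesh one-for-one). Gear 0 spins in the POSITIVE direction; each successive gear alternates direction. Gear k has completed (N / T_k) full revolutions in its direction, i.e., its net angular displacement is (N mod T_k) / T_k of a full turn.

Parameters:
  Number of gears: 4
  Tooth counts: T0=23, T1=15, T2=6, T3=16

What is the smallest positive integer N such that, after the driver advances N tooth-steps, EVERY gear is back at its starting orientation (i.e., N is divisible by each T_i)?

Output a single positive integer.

Gear k returns to start when N is a multiple of T_k.
All gears at start simultaneously when N is a common multiple of [23, 15, 6, 16]; the smallest such N is lcm(23, 15, 6, 16).
Start: lcm = T0 = 23
Fold in T1=15: gcd(23, 15) = 1; lcm(23, 15) = 23 * 15 / 1 = 345 / 1 = 345
Fold in T2=6: gcd(345, 6) = 3; lcm(345, 6) = 345 * 6 / 3 = 2070 / 3 = 690
Fold in T3=16: gcd(690, 16) = 2; lcm(690, 16) = 690 * 16 / 2 = 11040 / 2 = 5520
Full cycle length = 5520

Answer: 5520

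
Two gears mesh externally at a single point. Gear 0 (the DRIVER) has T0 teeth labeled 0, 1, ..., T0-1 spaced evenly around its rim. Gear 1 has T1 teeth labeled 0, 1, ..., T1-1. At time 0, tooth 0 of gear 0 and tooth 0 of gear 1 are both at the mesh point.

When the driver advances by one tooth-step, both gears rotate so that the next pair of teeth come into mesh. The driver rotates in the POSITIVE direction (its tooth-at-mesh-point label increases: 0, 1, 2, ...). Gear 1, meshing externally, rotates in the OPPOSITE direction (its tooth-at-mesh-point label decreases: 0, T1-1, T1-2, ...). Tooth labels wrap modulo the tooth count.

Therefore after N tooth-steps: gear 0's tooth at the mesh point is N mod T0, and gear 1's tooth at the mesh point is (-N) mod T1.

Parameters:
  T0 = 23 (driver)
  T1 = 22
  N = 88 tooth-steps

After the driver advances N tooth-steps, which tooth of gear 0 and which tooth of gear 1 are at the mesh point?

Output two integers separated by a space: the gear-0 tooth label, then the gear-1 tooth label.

Gear 0 (driver, T0=23): tooth at mesh = N mod T0
  88 = 3 * 23 + 19, so 88 mod 23 = 19
  gear 0 tooth = 19
Gear 1 (driven, T1=22): tooth at mesh = (-N) mod T1
  88 = 4 * 22 + 0, so 88 mod 22 = 0
  (-88) mod 22 = 0
Mesh after 88 steps: gear-0 tooth 19 meets gear-1 tooth 0

Answer: 19 0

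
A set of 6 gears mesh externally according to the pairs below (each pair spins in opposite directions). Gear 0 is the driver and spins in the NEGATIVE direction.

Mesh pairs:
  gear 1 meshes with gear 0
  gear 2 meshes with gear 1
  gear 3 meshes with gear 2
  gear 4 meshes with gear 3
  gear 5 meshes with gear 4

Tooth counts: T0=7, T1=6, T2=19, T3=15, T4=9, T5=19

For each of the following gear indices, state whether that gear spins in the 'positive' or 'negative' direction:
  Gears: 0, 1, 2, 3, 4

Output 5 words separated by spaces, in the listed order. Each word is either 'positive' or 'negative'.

Gear 0 (driver): negative (depth 0)
  gear 1: meshes with gear 0 -> depth 1 -> positive (opposite of gear 0)
  gear 2: meshes with gear 1 -> depth 2 -> negative (opposite of gear 1)
  gear 3: meshes with gear 2 -> depth 3 -> positive (opposite of gear 2)
  gear 4: meshes with gear 3 -> depth 4 -> negative (opposite of gear 3)
  gear 5: meshes with gear 4 -> depth 5 -> positive (opposite of gear 4)
Queried indices 0, 1, 2, 3, 4 -> negative, positive, negative, positive, negative

Answer: negative positive negative positive negative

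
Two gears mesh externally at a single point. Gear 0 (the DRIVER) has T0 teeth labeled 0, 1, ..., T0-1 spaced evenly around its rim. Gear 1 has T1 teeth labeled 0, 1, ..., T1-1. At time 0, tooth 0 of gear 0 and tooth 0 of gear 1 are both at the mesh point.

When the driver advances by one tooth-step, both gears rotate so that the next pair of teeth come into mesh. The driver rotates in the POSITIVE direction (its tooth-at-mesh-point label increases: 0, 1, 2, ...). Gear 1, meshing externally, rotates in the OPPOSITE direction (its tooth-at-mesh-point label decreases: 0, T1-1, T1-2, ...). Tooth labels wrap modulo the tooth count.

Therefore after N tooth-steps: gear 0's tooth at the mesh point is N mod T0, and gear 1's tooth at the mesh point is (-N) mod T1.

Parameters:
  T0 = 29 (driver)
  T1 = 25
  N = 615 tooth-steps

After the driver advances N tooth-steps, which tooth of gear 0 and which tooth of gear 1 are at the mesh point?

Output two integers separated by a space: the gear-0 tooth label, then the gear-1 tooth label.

Answer: 6 10

Derivation:
Gear 0 (driver, T0=29): tooth at mesh = N mod T0
  615 = 21 * 29 + 6, so 615 mod 29 = 6
  gear 0 tooth = 6
Gear 1 (driven, T1=25): tooth at mesh = (-N) mod T1
  615 = 24 * 25 + 15, so 615 mod 25 = 15
  (-615) mod 25 = (-15) mod 25 = 25 - 15 = 10
Mesh after 615 steps: gear-0 tooth 6 meets gear-1 tooth 10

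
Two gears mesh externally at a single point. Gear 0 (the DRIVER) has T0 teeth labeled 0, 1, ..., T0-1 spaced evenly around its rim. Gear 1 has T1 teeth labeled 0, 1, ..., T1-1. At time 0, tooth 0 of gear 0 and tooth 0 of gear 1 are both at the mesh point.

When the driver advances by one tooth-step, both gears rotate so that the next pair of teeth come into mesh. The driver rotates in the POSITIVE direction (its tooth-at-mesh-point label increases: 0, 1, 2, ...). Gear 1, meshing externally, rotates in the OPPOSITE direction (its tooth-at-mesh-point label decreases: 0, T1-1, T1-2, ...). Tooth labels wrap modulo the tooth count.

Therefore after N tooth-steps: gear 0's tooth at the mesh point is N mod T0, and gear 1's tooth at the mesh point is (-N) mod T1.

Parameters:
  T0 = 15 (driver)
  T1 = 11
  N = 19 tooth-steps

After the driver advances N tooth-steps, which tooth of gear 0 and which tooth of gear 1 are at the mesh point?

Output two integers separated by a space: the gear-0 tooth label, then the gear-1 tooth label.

Gear 0 (driver, T0=15): tooth at mesh = N mod T0
  19 = 1 * 15 + 4, so 19 mod 15 = 4
  gear 0 tooth = 4
Gear 1 (driven, T1=11): tooth at mesh = (-N) mod T1
  19 = 1 * 11 + 8, so 19 mod 11 = 8
  (-19) mod 11 = (-8) mod 11 = 11 - 8 = 3
Mesh after 19 steps: gear-0 tooth 4 meets gear-1 tooth 3

Answer: 4 3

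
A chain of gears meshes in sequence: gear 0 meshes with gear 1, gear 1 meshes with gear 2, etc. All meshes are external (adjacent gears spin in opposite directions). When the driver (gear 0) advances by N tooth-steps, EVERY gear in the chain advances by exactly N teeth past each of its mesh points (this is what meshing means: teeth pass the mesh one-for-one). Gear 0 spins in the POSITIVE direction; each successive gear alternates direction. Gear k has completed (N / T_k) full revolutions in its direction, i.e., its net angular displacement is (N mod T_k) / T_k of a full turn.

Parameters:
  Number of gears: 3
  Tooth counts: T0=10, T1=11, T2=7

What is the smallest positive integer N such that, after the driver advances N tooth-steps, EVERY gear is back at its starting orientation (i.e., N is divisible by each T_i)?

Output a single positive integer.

Gear k returns to start when N is a multiple of T_k.
All gears at start simultaneously when N is a common multiple of [10, 11, 7]; the smallest such N is lcm(10, 11, 7).
Start: lcm = T0 = 10
Fold in T1=11: gcd(10, 11) = 1; lcm(10, 11) = 10 * 11 / 1 = 110 / 1 = 110
Fold in T2=7: gcd(110, 7) = 1; lcm(110, 7) = 110 * 7 / 1 = 770 / 1 = 770
Full cycle length = 770

Answer: 770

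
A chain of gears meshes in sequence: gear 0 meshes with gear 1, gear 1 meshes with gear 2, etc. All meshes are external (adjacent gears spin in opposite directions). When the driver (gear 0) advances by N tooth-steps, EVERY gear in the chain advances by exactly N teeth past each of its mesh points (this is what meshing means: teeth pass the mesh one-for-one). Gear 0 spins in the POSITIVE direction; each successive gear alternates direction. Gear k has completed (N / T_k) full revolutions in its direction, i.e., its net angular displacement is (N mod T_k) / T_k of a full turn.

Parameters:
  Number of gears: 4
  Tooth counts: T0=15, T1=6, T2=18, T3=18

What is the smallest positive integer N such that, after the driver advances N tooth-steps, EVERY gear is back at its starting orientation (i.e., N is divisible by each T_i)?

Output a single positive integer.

Answer: 90

Derivation:
Gear k returns to start when N is a multiple of T_k.
All gears at start simultaneously when N is a common multiple of [15, 6, 18, 18]; the smallest such N is lcm(15, 6, 18, 18).
Start: lcm = T0 = 15
Fold in T1=6: gcd(15, 6) = 3; lcm(15, 6) = 15 * 6 / 3 = 90 / 3 = 30
Fold in T2=18: gcd(30, 18) = 6; lcm(30, 18) = 30 * 18 / 6 = 540 / 6 = 90
Fold in T3=18: gcd(90, 18) = 18; lcm(90, 18) = 90 * 18 / 18 = 1620 / 18 = 90
Full cycle length = 90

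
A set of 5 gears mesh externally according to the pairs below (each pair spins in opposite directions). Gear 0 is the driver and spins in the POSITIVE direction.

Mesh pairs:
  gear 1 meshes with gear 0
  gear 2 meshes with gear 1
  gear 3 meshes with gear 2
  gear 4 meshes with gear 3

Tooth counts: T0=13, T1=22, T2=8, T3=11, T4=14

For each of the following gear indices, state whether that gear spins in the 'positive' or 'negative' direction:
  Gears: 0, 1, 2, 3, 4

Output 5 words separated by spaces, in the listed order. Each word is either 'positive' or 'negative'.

Answer: positive negative positive negative positive

Derivation:
Gear 0 (driver): positive (depth 0)
  gear 1: meshes with gear 0 -> depth 1 -> negative (opposite of gear 0)
  gear 2: meshes with gear 1 -> depth 2 -> positive (opposite of gear 1)
  gear 3: meshes with gear 2 -> depth 3 -> negative (opposite of gear 2)
  gear 4: meshes with gear 3 -> depth 4 -> positive (opposite of gear 3)
Queried indices 0, 1, 2, 3, 4 -> positive, negative, positive, negative, positive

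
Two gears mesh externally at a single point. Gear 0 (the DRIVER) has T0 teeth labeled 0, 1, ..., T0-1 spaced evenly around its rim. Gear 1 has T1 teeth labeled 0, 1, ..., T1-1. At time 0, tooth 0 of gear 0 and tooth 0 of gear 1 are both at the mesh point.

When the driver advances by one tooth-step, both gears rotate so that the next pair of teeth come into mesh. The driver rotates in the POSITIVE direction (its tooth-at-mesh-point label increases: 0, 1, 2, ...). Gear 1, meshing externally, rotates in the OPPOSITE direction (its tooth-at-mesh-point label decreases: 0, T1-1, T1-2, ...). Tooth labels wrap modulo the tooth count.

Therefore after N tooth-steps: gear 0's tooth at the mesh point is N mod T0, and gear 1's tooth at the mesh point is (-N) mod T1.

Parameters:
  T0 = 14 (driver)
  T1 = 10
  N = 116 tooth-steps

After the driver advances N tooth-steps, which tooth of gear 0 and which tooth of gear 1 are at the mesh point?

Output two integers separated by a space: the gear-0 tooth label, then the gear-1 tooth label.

Answer: 4 4

Derivation:
Gear 0 (driver, T0=14): tooth at mesh = N mod T0
  116 = 8 * 14 + 4, so 116 mod 14 = 4
  gear 0 tooth = 4
Gear 1 (driven, T1=10): tooth at mesh = (-N) mod T1
  116 = 11 * 10 + 6, so 116 mod 10 = 6
  (-116) mod 10 = (-6) mod 10 = 10 - 6 = 4
Mesh after 116 steps: gear-0 tooth 4 meets gear-1 tooth 4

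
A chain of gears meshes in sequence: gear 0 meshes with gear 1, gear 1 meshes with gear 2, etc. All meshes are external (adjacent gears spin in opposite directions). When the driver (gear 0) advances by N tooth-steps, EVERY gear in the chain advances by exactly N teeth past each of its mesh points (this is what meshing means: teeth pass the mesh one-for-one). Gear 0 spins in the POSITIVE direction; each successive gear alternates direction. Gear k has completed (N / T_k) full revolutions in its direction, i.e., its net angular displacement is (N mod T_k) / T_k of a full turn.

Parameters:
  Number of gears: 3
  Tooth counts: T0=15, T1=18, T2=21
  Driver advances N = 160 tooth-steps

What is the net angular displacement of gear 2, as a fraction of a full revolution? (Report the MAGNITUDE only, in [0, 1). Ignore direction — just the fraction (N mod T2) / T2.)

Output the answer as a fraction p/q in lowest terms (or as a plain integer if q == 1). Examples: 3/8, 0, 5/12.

Chain of 3 gears, tooth counts: [15, 18, 21]
  gear 0: T0=15, direction=positive, advance = 160 mod 15 = 10 teeth = 10/15 turn
  gear 1: T1=18, direction=negative, advance = 160 mod 18 = 16 teeth = 16/18 turn
  gear 2: T2=21, direction=positive, advance = 160 mod 21 = 13 teeth = 13/21 turn
Gear 2: 160 mod 21 = 13
Fraction = 13 / 21 = 13/21 (gcd(13,21)=1) = 13/21

Answer: 13/21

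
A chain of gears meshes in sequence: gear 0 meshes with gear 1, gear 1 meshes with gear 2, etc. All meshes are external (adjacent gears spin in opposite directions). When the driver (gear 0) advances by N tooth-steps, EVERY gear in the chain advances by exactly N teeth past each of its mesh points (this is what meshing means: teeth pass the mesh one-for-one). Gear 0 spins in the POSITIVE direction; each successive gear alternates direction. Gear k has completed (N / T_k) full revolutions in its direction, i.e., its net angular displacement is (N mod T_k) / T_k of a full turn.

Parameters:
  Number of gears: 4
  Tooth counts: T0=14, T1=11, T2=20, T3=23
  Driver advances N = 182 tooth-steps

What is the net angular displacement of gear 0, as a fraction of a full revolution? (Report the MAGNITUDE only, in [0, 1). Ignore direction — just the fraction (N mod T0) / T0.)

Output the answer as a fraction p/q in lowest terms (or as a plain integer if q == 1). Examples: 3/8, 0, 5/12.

Answer: 0

Derivation:
Chain of 4 gears, tooth counts: [14, 11, 20, 23]
  gear 0: T0=14, direction=positive, advance = 182 mod 14 = 0 teeth = 0/14 turn
  gear 1: T1=11, direction=negative, advance = 182 mod 11 = 6 teeth = 6/11 turn
  gear 2: T2=20, direction=positive, advance = 182 mod 20 = 2 teeth = 2/20 turn
  gear 3: T3=23, direction=negative, advance = 182 mod 23 = 21 teeth = 21/23 turn
Gear 0: 182 mod 14 = 0
Fraction = 0 / 14 = 0/1 (gcd(0,14)=14) = 0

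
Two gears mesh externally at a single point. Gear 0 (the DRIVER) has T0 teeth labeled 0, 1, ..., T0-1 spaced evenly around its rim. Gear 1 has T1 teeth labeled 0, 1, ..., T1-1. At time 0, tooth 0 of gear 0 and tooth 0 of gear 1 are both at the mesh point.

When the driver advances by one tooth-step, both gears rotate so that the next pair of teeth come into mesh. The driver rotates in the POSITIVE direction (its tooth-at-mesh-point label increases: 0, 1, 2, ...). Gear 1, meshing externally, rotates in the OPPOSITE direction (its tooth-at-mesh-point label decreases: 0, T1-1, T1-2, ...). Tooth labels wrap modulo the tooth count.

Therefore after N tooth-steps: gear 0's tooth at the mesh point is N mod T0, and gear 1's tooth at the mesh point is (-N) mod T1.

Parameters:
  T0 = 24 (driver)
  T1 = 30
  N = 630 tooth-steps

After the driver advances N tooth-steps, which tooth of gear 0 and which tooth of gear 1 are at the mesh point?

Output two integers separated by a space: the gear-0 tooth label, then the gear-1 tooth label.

Answer: 6 0

Derivation:
Gear 0 (driver, T0=24): tooth at mesh = N mod T0
  630 = 26 * 24 + 6, so 630 mod 24 = 6
  gear 0 tooth = 6
Gear 1 (driven, T1=30): tooth at mesh = (-N) mod T1
  630 = 21 * 30 + 0, so 630 mod 30 = 0
  (-630) mod 30 = 0
Mesh after 630 steps: gear-0 tooth 6 meets gear-1 tooth 0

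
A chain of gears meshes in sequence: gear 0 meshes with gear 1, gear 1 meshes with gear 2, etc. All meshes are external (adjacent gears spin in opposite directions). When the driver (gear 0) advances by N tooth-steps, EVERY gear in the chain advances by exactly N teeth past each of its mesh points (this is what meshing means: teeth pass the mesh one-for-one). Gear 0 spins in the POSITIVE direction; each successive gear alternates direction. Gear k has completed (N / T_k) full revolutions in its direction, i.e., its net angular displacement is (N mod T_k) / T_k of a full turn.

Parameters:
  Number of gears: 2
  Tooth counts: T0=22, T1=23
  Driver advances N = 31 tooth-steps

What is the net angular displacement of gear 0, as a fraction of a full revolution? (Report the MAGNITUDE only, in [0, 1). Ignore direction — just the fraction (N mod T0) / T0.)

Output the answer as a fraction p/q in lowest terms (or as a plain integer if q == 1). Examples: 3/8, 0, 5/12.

Answer: 9/22

Derivation:
Chain of 2 gears, tooth counts: [22, 23]
  gear 0: T0=22, direction=positive, advance = 31 mod 22 = 9 teeth = 9/22 turn
  gear 1: T1=23, direction=negative, advance = 31 mod 23 = 8 teeth = 8/23 turn
Gear 0: 31 mod 22 = 9
Fraction = 9 / 22 = 9/22 (gcd(9,22)=1) = 9/22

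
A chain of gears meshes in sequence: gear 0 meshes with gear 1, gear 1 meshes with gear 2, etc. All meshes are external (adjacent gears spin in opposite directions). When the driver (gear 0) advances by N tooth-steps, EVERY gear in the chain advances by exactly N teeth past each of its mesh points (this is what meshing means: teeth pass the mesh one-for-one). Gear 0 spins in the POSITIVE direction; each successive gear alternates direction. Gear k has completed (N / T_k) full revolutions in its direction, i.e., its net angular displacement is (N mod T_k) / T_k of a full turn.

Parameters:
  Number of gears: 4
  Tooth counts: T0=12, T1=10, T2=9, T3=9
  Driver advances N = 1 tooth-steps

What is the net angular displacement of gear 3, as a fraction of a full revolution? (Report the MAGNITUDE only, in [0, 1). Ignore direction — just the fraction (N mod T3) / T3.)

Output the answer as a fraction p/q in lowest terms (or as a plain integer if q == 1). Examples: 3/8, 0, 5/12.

Chain of 4 gears, tooth counts: [12, 10, 9, 9]
  gear 0: T0=12, direction=positive, advance = 1 mod 12 = 1 teeth = 1/12 turn
  gear 1: T1=10, direction=negative, advance = 1 mod 10 = 1 teeth = 1/10 turn
  gear 2: T2=9, direction=positive, advance = 1 mod 9 = 1 teeth = 1/9 turn
  gear 3: T3=9, direction=negative, advance = 1 mod 9 = 1 teeth = 1/9 turn
Gear 3: 1 mod 9 = 1
Fraction = 1 / 9 = 1/9 (gcd(1,9)=1) = 1/9

Answer: 1/9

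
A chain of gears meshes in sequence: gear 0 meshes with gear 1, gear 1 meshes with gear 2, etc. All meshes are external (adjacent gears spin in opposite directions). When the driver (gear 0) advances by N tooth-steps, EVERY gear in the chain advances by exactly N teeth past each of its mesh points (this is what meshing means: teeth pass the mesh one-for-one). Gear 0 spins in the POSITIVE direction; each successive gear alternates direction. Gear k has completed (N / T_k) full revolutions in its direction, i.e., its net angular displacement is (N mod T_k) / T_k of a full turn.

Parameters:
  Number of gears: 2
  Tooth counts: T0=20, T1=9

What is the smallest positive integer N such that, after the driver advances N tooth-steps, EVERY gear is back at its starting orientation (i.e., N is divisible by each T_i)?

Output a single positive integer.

Answer: 180

Derivation:
Gear k returns to start when N is a multiple of T_k.
All gears at start simultaneously when N is a common multiple of [20, 9]; the smallest such N is lcm(20, 9).
Start: lcm = T0 = 20
Fold in T1=9: gcd(20, 9) = 1; lcm(20, 9) = 20 * 9 / 1 = 180 / 1 = 180
Full cycle length = 180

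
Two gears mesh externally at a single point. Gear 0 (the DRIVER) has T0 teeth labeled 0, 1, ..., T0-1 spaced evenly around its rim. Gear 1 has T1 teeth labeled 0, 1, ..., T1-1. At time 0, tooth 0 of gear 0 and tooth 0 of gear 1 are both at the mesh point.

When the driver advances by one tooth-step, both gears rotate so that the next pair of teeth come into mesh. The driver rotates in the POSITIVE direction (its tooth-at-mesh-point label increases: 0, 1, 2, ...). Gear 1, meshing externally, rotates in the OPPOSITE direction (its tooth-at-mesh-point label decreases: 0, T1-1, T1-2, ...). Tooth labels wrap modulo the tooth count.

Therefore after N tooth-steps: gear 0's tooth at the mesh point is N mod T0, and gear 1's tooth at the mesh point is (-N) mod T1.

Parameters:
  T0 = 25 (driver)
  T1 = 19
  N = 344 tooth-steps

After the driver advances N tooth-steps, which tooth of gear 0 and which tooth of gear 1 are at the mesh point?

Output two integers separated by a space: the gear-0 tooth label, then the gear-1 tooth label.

Answer: 19 17

Derivation:
Gear 0 (driver, T0=25): tooth at mesh = N mod T0
  344 = 13 * 25 + 19, so 344 mod 25 = 19
  gear 0 tooth = 19
Gear 1 (driven, T1=19): tooth at mesh = (-N) mod T1
  344 = 18 * 19 + 2, so 344 mod 19 = 2
  (-344) mod 19 = (-2) mod 19 = 19 - 2 = 17
Mesh after 344 steps: gear-0 tooth 19 meets gear-1 tooth 17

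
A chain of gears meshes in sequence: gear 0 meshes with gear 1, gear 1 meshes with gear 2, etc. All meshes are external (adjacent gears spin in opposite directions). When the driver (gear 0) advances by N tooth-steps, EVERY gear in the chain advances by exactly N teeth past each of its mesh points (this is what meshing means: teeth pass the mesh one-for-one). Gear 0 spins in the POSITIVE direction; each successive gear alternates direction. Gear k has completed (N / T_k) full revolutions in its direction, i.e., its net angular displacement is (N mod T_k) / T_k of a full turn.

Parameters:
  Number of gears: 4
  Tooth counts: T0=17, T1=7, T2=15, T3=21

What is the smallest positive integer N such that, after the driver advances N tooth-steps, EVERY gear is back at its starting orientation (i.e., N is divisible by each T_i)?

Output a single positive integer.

Answer: 1785

Derivation:
Gear k returns to start when N is a multiple of T_k.
All gears at start simultaneously when N is a common multiple of [17, 7, 15, 21]; the smallest such N is lcm(17, 7, 15, 21).
Start: lcm = T0 = 17
Fold in T1=7: gcd(17, 7) = 1; lcm(17, 7) = 17 * 7 / 1 = 119 / 1 = 119
Fold in T2=15: gcd(119, 15) = 1; lcm(119, 15) = 119 * 15 / 1 = 1785 / 1 = 1785
Fold in T3=21: gcd(1785, 21) = 21; lcm(1785, 21) = 1785 * 21 / 21 = 37485 / 21 = 1785
Full cycle length = 1785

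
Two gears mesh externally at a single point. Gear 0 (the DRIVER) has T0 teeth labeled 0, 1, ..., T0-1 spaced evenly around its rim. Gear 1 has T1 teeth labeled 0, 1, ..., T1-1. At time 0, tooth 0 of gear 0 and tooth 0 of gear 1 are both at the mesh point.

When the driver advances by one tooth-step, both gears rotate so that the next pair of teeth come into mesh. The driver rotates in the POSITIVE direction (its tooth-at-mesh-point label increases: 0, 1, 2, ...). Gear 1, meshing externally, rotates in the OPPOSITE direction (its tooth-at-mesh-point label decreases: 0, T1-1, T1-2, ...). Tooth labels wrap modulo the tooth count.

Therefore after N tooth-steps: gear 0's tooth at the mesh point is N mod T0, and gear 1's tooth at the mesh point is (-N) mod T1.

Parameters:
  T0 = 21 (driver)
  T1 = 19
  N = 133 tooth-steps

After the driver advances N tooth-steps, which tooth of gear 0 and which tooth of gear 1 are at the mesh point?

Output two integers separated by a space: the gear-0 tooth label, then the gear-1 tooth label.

Gear 0 (driver, T0=21): tooth at mesh = N mod T0
  133 = 6 * 21 + 7, so 133 mod 21 = 7
  gear 0 tooth = 7
Gear 1 (driven, T1=19): tooth at mesh = (-N) mod T1
  133 = 7 * 19 + 0, so 133 mod 19 = 0
  (-133) mod 19 = 0
Mesh after 133 steps: gear-0 tooth 7 meets gear-1 tooth 0

Answer: 7 0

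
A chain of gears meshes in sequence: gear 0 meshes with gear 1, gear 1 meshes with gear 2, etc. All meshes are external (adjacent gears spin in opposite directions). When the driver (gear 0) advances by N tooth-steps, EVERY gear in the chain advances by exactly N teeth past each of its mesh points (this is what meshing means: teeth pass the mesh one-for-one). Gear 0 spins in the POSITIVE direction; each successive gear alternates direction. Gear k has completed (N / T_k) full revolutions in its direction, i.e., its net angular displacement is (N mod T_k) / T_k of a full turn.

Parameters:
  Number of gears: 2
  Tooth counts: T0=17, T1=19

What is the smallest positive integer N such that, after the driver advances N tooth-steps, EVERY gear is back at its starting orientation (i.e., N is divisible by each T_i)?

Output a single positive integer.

Answer: 323

Derivation:
Gear k returns to start when N is a multiple of T_k.
All gears at start simultaneously when N is a common multiple of [17, 19]; the smallest such N is lcm(17, 19).
Start: lcm = T0 = 17
Fold in T1=19: gcd(17, 19) = 1; lcm(17, 19) = 17 * 19 / 1 = 323 / 1 = 323
Full cycle length = 323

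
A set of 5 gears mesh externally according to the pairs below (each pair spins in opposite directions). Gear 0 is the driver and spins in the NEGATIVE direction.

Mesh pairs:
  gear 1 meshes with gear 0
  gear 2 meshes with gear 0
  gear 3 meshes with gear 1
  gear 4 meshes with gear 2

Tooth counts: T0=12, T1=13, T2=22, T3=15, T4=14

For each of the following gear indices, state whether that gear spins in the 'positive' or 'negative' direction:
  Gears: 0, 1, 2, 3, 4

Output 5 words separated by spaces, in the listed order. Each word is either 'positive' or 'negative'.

Gear 0 (driver): negative (depth 0)
  gear 1: meshes with gear 0 -> depth 1 -> positive (opposite of gear 0)
  gear 2: meshes with gear 0 -> depth 1 -> positive (opposite of gear 0)
  gear 3: meshes with gear 1 -> depth 2 -> negative (opposite of gear 1)
  gear 4: meshes with gear 2 -> depth 2 -> negative (opposite of gear 2)
Queried indices 0, 1, 2, 3, 4 -> negative, positive, positive, negative, negative

Answer: negative positive positive negative negative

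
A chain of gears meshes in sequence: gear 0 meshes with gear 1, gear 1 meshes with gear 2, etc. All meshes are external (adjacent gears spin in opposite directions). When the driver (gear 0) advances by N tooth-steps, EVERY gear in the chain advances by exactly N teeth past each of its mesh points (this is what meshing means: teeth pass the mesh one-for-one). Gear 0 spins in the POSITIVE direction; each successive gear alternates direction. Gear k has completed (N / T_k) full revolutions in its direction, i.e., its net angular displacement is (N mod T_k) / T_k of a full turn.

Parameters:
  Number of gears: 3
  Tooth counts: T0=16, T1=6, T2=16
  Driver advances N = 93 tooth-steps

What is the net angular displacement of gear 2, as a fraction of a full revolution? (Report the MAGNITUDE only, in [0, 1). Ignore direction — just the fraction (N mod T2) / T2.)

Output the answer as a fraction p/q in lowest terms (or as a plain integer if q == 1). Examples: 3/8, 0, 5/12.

Chain of 3 gears, tooth counts: [16, 6, 16]
  gear 0: T0=16, direction=positive, advance = 93 mod 16 = 13 teeth = 13/16 turn
  gear 1: T1=6, direction=negative, advance = 93 mod 6 = 3 teeth = 3/6 turn
  gear 2: T2=16, direction=positive, advance = 93 mod 16 = 13 teeth = 13/16 turn
Gear 2: 93 mod 16 = 13
Fraction = 13 / 16 = 13/16 (gcd(13,16)=1) = 13/16

Answer: 13/16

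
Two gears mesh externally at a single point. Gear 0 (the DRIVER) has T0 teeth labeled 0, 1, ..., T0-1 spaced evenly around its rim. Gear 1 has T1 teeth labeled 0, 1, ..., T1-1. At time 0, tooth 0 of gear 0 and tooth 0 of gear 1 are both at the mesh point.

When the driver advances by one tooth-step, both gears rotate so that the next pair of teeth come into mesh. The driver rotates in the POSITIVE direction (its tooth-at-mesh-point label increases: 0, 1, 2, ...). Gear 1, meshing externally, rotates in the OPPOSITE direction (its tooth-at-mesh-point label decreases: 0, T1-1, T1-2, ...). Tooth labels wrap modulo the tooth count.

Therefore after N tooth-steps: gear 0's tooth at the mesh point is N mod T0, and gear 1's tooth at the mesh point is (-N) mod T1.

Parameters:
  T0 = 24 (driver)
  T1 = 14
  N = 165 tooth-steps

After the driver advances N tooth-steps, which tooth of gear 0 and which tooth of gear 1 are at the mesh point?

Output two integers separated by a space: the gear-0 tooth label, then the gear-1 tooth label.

Gear 0 (driver, T0=24): tooth at mesh = N mod T0
  165 = 6 * 24 + 21, so 165 mod 24 = 21
  gear 0 tooth = 21
Gear 1 (driven, T1=14): tooth at mesh = (-N) mod T1
  165 = 11 * 14 + 11, so 165 mod 14 = 11
  (-165) mod 14 = (-11) mod 14 = 14 - 11 = 3
Mesh after 165 steps: gear-0 tooth 21 meets gear-1 tooth 3

Answer: 21 3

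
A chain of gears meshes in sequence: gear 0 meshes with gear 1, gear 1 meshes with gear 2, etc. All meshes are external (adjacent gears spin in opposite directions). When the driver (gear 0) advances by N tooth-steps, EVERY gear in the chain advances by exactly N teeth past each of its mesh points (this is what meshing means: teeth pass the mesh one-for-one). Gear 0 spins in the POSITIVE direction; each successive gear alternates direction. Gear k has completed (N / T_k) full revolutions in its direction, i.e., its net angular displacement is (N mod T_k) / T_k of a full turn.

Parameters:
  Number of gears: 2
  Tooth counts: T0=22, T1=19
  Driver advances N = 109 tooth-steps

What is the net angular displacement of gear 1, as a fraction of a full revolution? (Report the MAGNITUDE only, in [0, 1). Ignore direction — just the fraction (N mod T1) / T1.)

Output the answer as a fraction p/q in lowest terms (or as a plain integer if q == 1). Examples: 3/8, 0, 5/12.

Answer: 14/19

Derivation:
Chain of 2 gears, tooth counts: [22, 19]
  gear 0: T0=22, direction=positive, advance = 109 mod 22 = 21 teeth = 21/22 turn
  gear 1: T1=19, direction=negative, advance = 109 mod 19 = 14 teeth = 14/19 turn
Gear 1: 109 mod 19 = 14
Fraction = 14 / 19 = 14/19 (gcd(14,19)=1) = 14/19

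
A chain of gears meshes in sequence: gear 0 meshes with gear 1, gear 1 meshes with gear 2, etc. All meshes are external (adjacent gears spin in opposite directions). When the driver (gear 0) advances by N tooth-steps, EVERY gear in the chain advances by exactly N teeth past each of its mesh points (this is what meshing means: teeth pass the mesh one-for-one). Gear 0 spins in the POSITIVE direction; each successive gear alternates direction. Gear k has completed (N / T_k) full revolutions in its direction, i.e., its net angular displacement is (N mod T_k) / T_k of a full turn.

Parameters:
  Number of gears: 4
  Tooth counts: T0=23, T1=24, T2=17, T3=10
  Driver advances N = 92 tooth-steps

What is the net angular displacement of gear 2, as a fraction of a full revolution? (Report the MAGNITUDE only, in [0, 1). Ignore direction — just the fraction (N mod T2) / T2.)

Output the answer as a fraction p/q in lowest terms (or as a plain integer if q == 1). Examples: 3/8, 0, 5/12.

Answer: 7/17

Derivation:
Chain of 4 gears, tooth counts: [23, 24, 17, 10]
  gear 0: T0=23, direction=positive, advance = 92 mod 23 = 0 teeth = 0/23 turn
  gear 1: T1=24, direction=negative, advance = 92 mod 24 = 20 teeth = 20/24 turn
  gear 2: T2=17, direction=positive, advance = 92 mod 17 = 7 teeth = 7/17 turn
  gear 3: T3=10, direction=negative, advance = 92 mod 10 = 2 teeth = 2/10 turn
Gear 2: 92 mod 17 = 7
Fraction = 7 / 17 = 7/17 (gcd(7,17)=1) = 7/17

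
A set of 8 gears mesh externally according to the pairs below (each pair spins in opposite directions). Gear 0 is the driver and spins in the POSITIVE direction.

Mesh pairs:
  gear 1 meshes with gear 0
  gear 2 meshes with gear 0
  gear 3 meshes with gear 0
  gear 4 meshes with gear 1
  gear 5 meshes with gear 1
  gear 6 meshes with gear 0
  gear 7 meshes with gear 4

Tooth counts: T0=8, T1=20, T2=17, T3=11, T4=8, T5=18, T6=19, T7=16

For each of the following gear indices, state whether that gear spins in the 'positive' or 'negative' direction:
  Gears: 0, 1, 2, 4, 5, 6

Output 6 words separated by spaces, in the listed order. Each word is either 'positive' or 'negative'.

Gear 0 (driver): positive (depth 0)
  gear 1: meshes with gear 0 -> depth 1 -> negative (opposite of gear 0)
  gear 2: meshes with gear 0 -> depth 1 -> negative (opposite of gear 0)
  gear 3: meshes with gear 0 -> depth 1 -> negative (opposite of gear 0)
  gear 4: meshes with gear 1 -> depth 2 -> positive (opposite of gear 1)
  gear 5: meshes with gear 1 -> depth 2 -> positive (opposite of gear 1)
  gear 6: meshes with gear 0 -> depth 1 -> negative (opposite of gear 0)
  gear 7: meshes with gear 4 -> depth 3 -> negative (opposite of gear 4)
Queried indices 0, 1, 2, 4, 5, 6 -> positive, negative, negative, positive, positive, negative

Answer: positive negative negative positive positive negative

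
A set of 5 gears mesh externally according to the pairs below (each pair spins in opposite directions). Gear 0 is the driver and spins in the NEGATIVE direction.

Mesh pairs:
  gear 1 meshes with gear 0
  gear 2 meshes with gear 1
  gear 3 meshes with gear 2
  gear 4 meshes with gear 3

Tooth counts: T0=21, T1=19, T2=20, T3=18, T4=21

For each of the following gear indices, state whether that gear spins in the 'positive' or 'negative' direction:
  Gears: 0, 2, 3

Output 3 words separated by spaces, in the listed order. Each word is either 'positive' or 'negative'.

Answer: negative negative positive

Derivation:
Gear 0 (driver): negative (depth 0)
  gear 1: meshes with gear 0 -> depth 1 -> positive (opposite of gear 0)
  gear 2: meshes with gear 1 -> depth 2 -> negative (opposite of gear 1)
  gear 3: meshes with gear 2 -> depth 3 -> positive (opposite of gear 2)
  gear 4: meshes with gear 3 -> depth 4 -> negative (opposite of gear 3)
Queried indices 0, 2, 3 -> negative, negative, positive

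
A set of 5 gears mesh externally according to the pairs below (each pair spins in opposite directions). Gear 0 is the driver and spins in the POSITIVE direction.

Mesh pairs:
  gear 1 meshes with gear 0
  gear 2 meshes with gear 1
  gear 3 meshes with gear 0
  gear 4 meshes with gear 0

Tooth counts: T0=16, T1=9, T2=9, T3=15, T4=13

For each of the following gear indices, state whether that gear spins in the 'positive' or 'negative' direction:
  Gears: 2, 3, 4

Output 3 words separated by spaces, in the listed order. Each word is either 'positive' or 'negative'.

Gear 0 (driver): positive (depth 0)
  gear 1: meshes with gear 0 -> depth 1 -> negative (opposite of gear 0)
  gear 2: meshes with gear 1 -> depth 2 -> positive (opposite of gear 1)
  gear 3: meshes with gear 0 -> depth 1 -> negative (opposite of gear 0)
  gear 4: meshes with gear 0 -> depth 1 -> negative (opposite of gear 0)
Queried indices 2, 3, 4 -> positive, negative, negative

Answer: positive negative negative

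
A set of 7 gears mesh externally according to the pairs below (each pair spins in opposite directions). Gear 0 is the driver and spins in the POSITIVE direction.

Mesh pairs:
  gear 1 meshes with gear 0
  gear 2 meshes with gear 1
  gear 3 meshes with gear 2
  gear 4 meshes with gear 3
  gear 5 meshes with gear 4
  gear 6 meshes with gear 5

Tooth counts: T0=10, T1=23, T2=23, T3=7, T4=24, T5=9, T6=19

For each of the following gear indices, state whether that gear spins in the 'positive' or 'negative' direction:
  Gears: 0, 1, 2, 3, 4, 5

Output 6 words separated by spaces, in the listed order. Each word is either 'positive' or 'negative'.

Gear 0 (driver): positive (depth 0)
  gear 1: meshes with gear 0 -> depth 1 -> negative (opposite of gear 0)
  gear 2: meshes with gear 1 -> depth 2 -> positive (opposite of gear 1)
  gear 3: meshes with gear 2 -> depth 3 -> negative (opposite of gear 2)
  gear 4: meshes with gear 3 -> depth 4 -> positive (opposite of gear 3)
  gear 5: meshes with gear 4 -> depth 5 -> negative (opposite of gear 4)
  gear 6: meshes with gear 5 -> depth 6 -> positive (opposite of gear 5)
Queried indices 0, 1, 2, 3, 4, 5 -> positive, negative, positive, negative, positive, negative

Answer: positive negative positive negative positive negative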